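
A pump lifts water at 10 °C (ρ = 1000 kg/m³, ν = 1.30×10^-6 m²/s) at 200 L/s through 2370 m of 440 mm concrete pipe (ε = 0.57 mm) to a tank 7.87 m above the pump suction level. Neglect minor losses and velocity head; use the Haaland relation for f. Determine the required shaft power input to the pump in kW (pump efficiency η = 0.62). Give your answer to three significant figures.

P_shaft ≈ 57.2 kW

V = 4Q/(πD²) = 1.315 m/s; Re = 4.45×10^5; ε/D = 0.00130; f = 0.02146
h_f = f(L/D)V²/2g = 10.19 m
Total head H = z + h_f = 7.87 + 10.19 = 18.06 m
P_hyd = ρgQH = 1000·9.81·0.200·18.06 = 35.44 kW
P_shaft = P_hyd/η = 35.44/0.62 = 57.17 kW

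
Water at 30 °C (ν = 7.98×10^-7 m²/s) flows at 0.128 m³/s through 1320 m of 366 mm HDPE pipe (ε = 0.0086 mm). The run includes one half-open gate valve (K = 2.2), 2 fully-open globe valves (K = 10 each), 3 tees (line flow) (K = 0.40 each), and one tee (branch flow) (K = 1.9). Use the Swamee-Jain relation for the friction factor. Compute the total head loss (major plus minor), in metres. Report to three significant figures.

H_L ≈ 5.51 m

V = 4Q/(πD²) = 1.217 m/s; V²/2g = 0.07544 m
Re = 5.58×10^5, ε/D = 2.35×10^-5 → f = 0.01323 (Swamee-Jain)
Major: h_f = f(L/D)·V²/2g = 0.01323·3607·0.07544 = 3.600 m
Minor: ΣK = 25.3; h_m = ΣK·V²/2g = 1.909 m
Total H_L = 3.600 + 1.909 = 5.508 m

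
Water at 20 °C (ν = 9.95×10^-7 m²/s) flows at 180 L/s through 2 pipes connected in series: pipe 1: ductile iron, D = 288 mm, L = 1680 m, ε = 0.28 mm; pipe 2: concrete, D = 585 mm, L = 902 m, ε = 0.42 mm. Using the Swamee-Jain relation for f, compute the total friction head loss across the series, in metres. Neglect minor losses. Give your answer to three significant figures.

H ≈ 46.0 m

Pipe 1: V = 2.763 m/s, Re = 8.00×10^5, ε/D = 9.72×10^-4, f = 0.01999, h_1 = f(L/D)V²/2g = 45.37 m
Pipe 2: V = 0.6697 m/s, Re = 3.94×10^5, ε/D = 7.18×10^-4, f = 0.01921, h_2 = f(L/D)V²/2g = 0.6771 m
Series → Q common, losses add: H = Σh = 46.05 m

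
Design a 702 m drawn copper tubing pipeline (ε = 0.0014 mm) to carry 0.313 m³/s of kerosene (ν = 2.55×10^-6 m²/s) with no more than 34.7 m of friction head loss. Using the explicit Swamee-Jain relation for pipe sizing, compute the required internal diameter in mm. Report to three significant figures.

Swamee-Jain (Type III): D = 0.66·[ε^1.25·(LQ²/(gh_f))^4.75 + ν·Q^9.4·(L/(gh_f))^5.2]^0.04
LQ²/(gh_f) = 0.2020; L/(gh_f) = 2.062
Term 1 = ε^1.25·(…)^4.75 = 2.42×10^-11; Term 2 = ν·Q^9.4·(…)^5.2 = 1.99×10^-9
D = 0.66·(2.42×10^-11 + 1.99×10^-9)^0.04 = 0.2963 m = 296 mm
Check: V = 4.54 m/s, Re = 5.27×10^5, f = 0.01305, h_f = 32.5 m ≈ 34.7 m ✓

D ≈ 296 mm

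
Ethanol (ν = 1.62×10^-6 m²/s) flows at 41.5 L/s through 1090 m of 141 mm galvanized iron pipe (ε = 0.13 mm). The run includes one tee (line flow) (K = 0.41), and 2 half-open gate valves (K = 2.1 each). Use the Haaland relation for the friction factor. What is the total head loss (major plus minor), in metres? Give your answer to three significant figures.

V = 4Q/(πD²) = 2.658 m/s; V²/2g = 0.3600 m
Re = 2.31×10^5, ε/D = 9.22×10^-4 → f = 0.02043 (Haaland)
Major: h_f = f(L/D)·V²/2g = 0.02043·7730·0.3600 = 56.87 m
Minor: ΣK = 4.61; h_m = ΣK·V²/2g = 1.660 m
Total H_L = 56.87 + 1.660 = 58.53 m

H_L ≈ 58.5 m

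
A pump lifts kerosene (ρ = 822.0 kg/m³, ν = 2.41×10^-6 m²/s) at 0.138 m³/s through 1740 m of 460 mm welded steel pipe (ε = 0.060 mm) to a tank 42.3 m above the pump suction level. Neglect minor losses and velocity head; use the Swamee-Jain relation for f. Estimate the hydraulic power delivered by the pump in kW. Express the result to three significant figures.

P_hyd ≈ 49.6 kW

V = 4Q/(πD²) = 0.8304 m/s; Re = 1.58×10^5; ε/D = 1.30×10^-4; f = 0.01723
h_f = f(L/D)V²/2g = 2.290 m
Total head H = z + h_f = 42.3 + 2.290 = 44.59 m
P_hyd = ρgQH = 822.0·9.81·0.138·44.59 = 49.62 kW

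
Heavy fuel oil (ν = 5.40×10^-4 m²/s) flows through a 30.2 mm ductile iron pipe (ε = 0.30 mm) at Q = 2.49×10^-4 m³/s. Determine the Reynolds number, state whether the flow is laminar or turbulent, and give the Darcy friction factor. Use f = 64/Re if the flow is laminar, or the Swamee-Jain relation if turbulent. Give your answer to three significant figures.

V = 4Q/(πD²) = 0.3476 m/s
Re = VD/ν = 0.3476·0.0302/5.40×10^-4 = 19.4
Re < 2300 → laminar → f = 64/Re = 3.292

Re ≈ 19.4; laminar; f = 64/Re ≈ 3.29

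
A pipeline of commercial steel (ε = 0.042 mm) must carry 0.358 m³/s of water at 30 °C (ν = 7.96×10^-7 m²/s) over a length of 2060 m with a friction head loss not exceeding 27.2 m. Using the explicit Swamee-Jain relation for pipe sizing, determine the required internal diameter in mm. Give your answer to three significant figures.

Swamee-Jain (Type III): D = 0.66·[ε^1.25·(LQ²/(gh_f))^4.75 + ν·Q^9.4·(L/(gh_f))^5.2]^0.04
LQ²/(gh_f) = 0.9895; L/(gh_f) = 7.720
Term 1 = ε^1.25·(…)^4.75 = 3.22×10^-6; Term 2 = ν·Q^9.4·(…)^5.2 = 2.10×10^-6
D = 0.66·(3.22×10^-6 + 2.10×10^-6)^0.04 = 0.4060 m = 406 mm
Check: V = 2.76 m/s, Re = 1.41×10^6, f = 0.01322, h_f = 26.1 m ≈ 27.2 m ✓

D ≈ 406 mm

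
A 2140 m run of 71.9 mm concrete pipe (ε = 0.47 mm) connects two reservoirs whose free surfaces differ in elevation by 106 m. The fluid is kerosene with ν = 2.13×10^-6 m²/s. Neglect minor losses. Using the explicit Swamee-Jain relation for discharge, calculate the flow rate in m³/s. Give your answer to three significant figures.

Q ≈ 0.00577 m³/s

Swamee-Jain (Type II): Q = -0.965·√(gD⁵h_f/L)·ln[ε/(3.7D) + √(3.17ν²L/(gD³h_f))]
√(gD⁵h_f/L) = √(9.81·0.0719⁵·106/2140) = 9.663×10^-4
ε/(3.7D) = 0.00177; √(3.17ν²L/(gD³h_f)) = 2.82×10^-4
Q = -0.965·9.663×10^-4·ln(0.002049) = 0.005772 m³/s
Check: V = 1.42 m/s, Re = 4.80×10^4, f = 0.03496, h_f = 107 m ≈ 106 m ✓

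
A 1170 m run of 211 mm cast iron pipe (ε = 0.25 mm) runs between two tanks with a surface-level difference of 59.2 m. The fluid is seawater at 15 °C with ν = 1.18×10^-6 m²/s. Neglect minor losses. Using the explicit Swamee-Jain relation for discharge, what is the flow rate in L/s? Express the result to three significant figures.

Swamee-Jain (Type II): Q = -0.965·√(gD⁵h_f/L)·ln[ε/(3.7D) + √(3.17ν²L/(gD³h_f))]
√(gD⁵h_f/L) = √(9.81·0.211⁵·59.2/1170) = 0.01441
ε/(3.7D) = 3.20×10^-4; √(3.17ν²L/(gD³h_f)) = 3.08×10^-5
Q = -0.965·0.01441·ln(3.510×10^-4) = 0.1106 m³/s
Check: V = 3.16 m/s, Re = 5.66×10^5, f = 0.02106, h_f = 59.5 m ≈ 59.2 m ✓

Q ≈ 111 L/s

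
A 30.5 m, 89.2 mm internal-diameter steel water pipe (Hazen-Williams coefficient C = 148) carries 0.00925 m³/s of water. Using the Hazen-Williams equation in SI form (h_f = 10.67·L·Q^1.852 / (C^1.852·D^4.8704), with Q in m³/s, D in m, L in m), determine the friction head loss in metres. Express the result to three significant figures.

h_f ≈ 0.690 m

h_f = 10.67·30.5·0.00925^1.852 / (148^1.852·0.0892^4.8704) = 0.6896 m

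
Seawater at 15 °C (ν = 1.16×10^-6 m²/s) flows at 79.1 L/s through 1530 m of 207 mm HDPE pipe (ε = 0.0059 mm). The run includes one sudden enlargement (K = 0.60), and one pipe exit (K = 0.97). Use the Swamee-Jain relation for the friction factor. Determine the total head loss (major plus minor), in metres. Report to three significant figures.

H_L ≈ 29.4 m

V = 4Q/(πD²) = 2.350 m/s; V²/2g = 0.2816 m
Re = 4.19×10^5, ε/D = 2.85×10^-5 → f = 0.01391 (Swamee-Jain)
Major: h_f = f(L/D)·V²/2g = 0.01391·7391·0.2816 = 28.95 m
Minor: ΣK = 1.57; h_m = ΣK·V²/2g = 0.4421 m
Total H_L = 28.95 + 0.4421 = 29.39 m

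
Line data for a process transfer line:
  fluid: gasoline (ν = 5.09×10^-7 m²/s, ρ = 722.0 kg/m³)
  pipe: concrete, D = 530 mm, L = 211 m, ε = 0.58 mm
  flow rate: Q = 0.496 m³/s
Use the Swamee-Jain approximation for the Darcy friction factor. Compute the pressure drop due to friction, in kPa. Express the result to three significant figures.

Δp ≈ 14.7 kPa

V = 4Q/(πD²) = 4·0.496/(π·0.530²) = 2.248 m/s
Re = VD/ν = 2.248·0.530/5.09×10^-7 = 2.34×10^6 → turbulent
ε/D = 0.58/530 = 0.00109
Swamee-Jain: f = 0.02025
h_f = f(L/D)V²/(2g) = 0.02025·(211/0.530)·2.248²/(2·9.81) = 2.077 m
Δp = ρg·h_f = 722.0·9.81·2.077 = 14.71 kPa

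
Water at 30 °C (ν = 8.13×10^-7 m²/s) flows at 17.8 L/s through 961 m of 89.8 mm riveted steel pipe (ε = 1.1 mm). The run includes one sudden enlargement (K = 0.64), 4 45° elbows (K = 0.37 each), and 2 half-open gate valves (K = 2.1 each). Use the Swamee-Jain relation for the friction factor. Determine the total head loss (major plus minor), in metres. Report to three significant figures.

V = 4Q/(πD²) = 2.810 m/s; V²/2g = 0.4026 m
Re = 3.10×10^5, ε/D = 0.0122 → f = 0.04093 (Swamee-Jain)
Major: h_f = f(L/D)·V²/2g = 0.04093·10702·0.4026 = 176.3 m
Minor: ΣK = 6.32; h_m = ΣK·V²/2g = 2.544 m
Total H_L = 176.3 + 2.544 = 178.9 m

H_L ≈ 179 m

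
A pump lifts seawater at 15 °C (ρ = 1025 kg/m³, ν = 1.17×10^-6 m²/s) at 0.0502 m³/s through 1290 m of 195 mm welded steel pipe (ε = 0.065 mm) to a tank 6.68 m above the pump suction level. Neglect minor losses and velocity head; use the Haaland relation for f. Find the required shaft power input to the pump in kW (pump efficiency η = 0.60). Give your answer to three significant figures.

V = 4Q/(πD²) = 1.681 m/s; Re = 2.80×10^5; ε/D = 3.33×10^-4; f = 0.01713
h_f = f(L/D)V²/2g = 16.32 m
Total head H = z + h_f = 6.68 + 16.32 = 23.00 m
P_hyd = ρgQH = 1025·9.81·0.0502·23.00 = 11.61 kW
P_shaft = P_hyd/η = 11.61/0.60 = 19.35 kW

P_shaft ≈ 19.4 kW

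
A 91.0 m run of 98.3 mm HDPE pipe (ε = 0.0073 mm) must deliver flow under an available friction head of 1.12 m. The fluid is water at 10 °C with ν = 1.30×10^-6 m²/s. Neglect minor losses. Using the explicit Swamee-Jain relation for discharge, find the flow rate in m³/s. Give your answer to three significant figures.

Swamee-Jain (Type II): Q = -0.965·√(gD⁵h_f/L)·ln[ε/(3.7D) + √(3.17ν²L/(gD³h_f))]
√(gD⁵h_f/L) = √(9.81·0.0983⁵·1.12/91.0) = 0.001053
ε/(3.7D) = 2.01×10^-5; √(3.17ν²L/(gD³h_f)) = 2.16×10^-4
Q = -0.965·0.001053·ln(2.362×10^-4) = 0.008483 m³/s
Check: V = 1.12 m/s, Re = 8.45×10^4, f = 0.01891, h_f = 1.11 m ≈ 1.12 m ✓

Q ≈ 0.00848 m³/s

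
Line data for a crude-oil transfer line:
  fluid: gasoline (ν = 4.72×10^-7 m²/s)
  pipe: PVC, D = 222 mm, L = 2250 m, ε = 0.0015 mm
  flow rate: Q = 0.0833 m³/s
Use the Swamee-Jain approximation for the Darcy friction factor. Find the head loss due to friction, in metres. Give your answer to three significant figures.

V = 4Q/(πD²) = 4·0.0833/(π·0.222²) = 2.152 m/s
Re = VD/ν = 2.152·0.222/4.72×10^-7 = 1.01×10^6 → turbulent
ε/D = 0.0015/222 = 6.76×10^-6
Swamee-Jain: f = 0.01175
h_f = f(L/D)V²/(2g) = 0.01175·(2250/0.222)·2.152²/(2·9.81) = 28.12 m

h_f ≈ 28.1 m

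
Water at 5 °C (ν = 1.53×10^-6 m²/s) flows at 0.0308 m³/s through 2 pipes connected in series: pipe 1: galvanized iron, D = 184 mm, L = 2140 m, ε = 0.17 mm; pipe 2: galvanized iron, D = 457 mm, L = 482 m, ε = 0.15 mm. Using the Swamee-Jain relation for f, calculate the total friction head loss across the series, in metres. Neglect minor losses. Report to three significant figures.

Pipe 1: V = 1.158 m/s, Re = 1.39×10^5, ε/D = 9.24×10^-4, f = 0.02143, h_1 = f(L/D)V²/2g = 17.05 m
Pipe 2: V = 0.1878 m/s, Re = 5.61×10^4, ε/D = 3.28×10^-4, f = 0.02157, h_2 = f(L/D)V²/2g = 0.04089 m
Series → Q common, losses add: H = Σh = 17.09 m

H ≈ 17.1 m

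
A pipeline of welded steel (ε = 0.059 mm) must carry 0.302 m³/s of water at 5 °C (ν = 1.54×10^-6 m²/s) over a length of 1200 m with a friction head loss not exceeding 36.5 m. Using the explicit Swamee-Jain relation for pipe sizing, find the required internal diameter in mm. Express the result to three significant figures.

D ≈ 330 mm

Swamee-Jain (Type III): D = 0.66·[ε^1.25·(LQ²/(gh_f))^4.75 + ν·Q^9.4·(L/(gh_f))^5.2]^0.04
LQ²/(gh_f) = 0.3057; L/(gh_f) = 3.351
Term 1 = ε^1.25·(…)^4.75 = 1.86×10^-8; Term 2 = ν·Q^9.4·(…)^5.2 = 1.07×10^-8
D = 0.66·(1.86×10^-8 + 1.07×10^-8)^0.04 = 0.3298 m = 330 mm
Check: V = 3.54 m/s, Re = 7.57×10^5, f = 0.01480, h_f = 34.3 m ≈ 36.5 m ✓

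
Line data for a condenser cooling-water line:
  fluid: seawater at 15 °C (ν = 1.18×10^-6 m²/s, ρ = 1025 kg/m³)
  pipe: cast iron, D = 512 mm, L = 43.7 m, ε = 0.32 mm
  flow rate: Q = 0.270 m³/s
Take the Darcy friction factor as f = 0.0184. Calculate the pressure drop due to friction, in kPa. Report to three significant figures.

Δp ≈ 1.38 kPa

V = 4Q/(πD²) = 4·0.270/(π·0.512²) = 1.311 m/s
h_f = f(L/D)V²/(2g) = 0.01840·(43.7/0.512)·1.311²/(2·9.81) = 0.1377 m
Δp = ρg·h_f = 1025·9.81·0.1377 = 1.384 kPa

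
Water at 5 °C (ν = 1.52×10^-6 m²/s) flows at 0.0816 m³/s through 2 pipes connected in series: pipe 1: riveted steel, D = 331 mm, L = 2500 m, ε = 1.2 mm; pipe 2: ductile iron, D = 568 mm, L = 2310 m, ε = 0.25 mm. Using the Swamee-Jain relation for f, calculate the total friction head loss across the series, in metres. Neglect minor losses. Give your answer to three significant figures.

H ≈ 10.2 m

Pipe 1: V = 0.9483 m/s, Re = 2.07×10^5, ε/D = 0.00363, f = 0.02836, h_1 = f(L/D)V²/2g = 9.819 m
Pipe 2: V = 0.3220 m/s, Re = 1.20×10^5, ε/D = 4.40×10^-4, f = 0.01968, h_2 = f(L/D)V²/2g = 0.4230 m
Series → Q common, losses add: H = Σh = 10.24 m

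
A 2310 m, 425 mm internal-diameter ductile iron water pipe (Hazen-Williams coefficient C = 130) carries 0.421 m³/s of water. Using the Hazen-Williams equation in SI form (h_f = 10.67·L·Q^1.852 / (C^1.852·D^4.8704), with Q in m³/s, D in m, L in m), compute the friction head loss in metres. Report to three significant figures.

h_f = 10.67·2310·0.421^1.852 / (130^1.852·0.425^4.8704) = 38.98 m

h_f ≈ 39.0 m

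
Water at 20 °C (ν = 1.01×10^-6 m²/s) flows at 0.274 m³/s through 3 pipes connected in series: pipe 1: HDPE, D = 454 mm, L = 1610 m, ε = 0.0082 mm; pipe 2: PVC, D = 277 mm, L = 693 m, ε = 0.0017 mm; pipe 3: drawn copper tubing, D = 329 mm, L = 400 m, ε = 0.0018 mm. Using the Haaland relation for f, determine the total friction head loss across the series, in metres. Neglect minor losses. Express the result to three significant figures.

H ≈ 43.7 m

Pipe 1: V = 1.693 m/s, Re = 7.61×10^5, ε/D = 1.81×10^-5, f = 0.01242, h_1 = f(L/D)V²/2g = 6.430 m
Pipe 2: V = 4.547 m/s, Re = 1.25×10^6, ε/D = 6.14×10^-6, f = 0.01129, h_2 = f(L/D)V²/2g = 29.77 m
Pipe 3: V = 3.223 m/s, Re = 1.05×10^6, ε/D = 5.47×10^-6, f = 0.01159, h_3 = f(L/D)V²/2g = 7.461 m
Series → Q common, losses add: H = Σh = 43.66 m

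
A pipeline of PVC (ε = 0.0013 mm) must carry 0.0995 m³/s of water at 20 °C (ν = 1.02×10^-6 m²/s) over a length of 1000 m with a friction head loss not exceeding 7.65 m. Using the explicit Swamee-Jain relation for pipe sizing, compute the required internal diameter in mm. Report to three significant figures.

D ≈ 274 mm

Swamee-Jain (Type III): D = 0.66·[ε^1.25·(LQ²/(gh_f))^4.75 + ν·Q^9.4·(L/(gh_f))^5.2]^0.04
LQ²/(gh_f) = 0.1319; L/(gh_f) = 13.33
Term 1 = ε^1.25·(…)^4.75 = 2.91×10^-12; Term 2 = ν·Q^9.4·(…)^5.2 = 2.73×10^-10
D = 0.66·(2.91×10^-12 + 2.73×10^-10)^0.04 = 0.2736 m = 274 mm
Check: V = 1.69 m/s, Re = 4.54×10^5, f = 0.01339, h_f = 7.14 m ≈ 7.65 m ✓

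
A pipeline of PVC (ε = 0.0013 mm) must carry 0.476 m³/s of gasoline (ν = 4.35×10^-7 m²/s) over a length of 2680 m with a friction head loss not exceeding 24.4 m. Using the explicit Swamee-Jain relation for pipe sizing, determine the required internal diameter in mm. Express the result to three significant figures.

Swamee-Jain (Type III): D = 0.66·[ε^1.25·(LQ²/(gh_f))^4.75 + ν·Q^9.4·(L/(gh_f))^5.2]^0.04
LQ²/(gh_f) = 2.537; L/(gh_f) = 11.20
Term 1 = ε^1.25·(…)^4.75 = 3.65×10^-6; Term 2 = ν·Q^9.4·(…)^5.2 = 1.16×10^-4
D = 0.66·(3.65×10^-6 + 1.16×10^-4)^0.04 = 0.4598 m = 460 mm
Check: V = 2.87 m/s, Re = 3.03×10^6, f = 0.009855, h_f = 24.0 m ≈ 24.4 m ✓

D ≈ 460 mm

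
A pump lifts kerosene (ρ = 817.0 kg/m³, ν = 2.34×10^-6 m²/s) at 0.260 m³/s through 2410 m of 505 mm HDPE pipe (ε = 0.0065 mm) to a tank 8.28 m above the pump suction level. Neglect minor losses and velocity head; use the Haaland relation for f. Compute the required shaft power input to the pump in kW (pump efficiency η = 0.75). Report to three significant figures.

V = 4Q/(πD²) = 1.298 m/s; Re = 2.80×10^5; ε/D = 1.29×10^-5; f = 0.01463
h_f = f(L/D)V²/2g = 5.995 m
Total head H = z + h_f = 8.28 + 5.995 = 14.28 m
P_hyd = ρgQH = 817.0·9.81·0.260·14.28 = 29.75 kW
P_shaft = P_hyd/η = 29.75/0.75 = 39.66 kW

P_shaft ≈ 39.7 kW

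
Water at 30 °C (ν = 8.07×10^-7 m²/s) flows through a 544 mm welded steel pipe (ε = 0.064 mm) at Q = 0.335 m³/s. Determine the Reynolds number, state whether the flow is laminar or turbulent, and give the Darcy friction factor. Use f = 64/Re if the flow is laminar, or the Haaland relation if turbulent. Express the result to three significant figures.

V = 4Q/(πD²) = 1.441 m/s
Re = VD/ν = 1.441·0.544/8.07×10^-7 = 9.72×10^5
Re > 4000 → turbulent; ε/D = 1.18×10^-4
Haaland: f = 0.01361

Re ≈ 9.72×10^5; turbulent; f ≈ 0.0136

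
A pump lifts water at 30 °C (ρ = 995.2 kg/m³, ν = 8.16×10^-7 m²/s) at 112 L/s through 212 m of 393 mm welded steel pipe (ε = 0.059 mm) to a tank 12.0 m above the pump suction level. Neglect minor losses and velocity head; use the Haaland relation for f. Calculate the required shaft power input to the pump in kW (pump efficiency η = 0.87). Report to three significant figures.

V = 4Q/(πD²) = 0.9233 m/s; Re = 4.45×10^5; ε/D = 1.50×10^-4; f = 0.01498
h_f = f(L/D)V²/2g = 0.3510 m
Total head H = z + h_f = 12.0 + 0.3510 = 12.35 m
P_hyd = ρgQH = 995.2·9.81·0.112·12.35 = 13.51 kW
P_shaft = P_hyd/η = 13.51/0.87 = 15.52 kW

P_shaft ≈ 15.5 kW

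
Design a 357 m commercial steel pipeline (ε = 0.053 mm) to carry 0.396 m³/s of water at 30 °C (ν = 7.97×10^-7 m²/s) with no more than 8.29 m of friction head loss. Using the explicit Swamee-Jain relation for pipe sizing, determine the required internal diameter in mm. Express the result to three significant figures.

Swamee-Jain (Type III): D = 0.66·[ε^1.25·(LQ²/(gh_f))^4.75 + ν·Q^9.4·(L/(gh_f))^5.2]^0.04
LQ²/(gh_f) = 0.6884; L/(gh_f) = 4.390
Term 1 = ε^1.25·(…)^4.75 = 7.67×10^-7; Term 2 = ν·Q^9.4·(…)^5.2 = 2.89×10^-7
D = 0.66·(7.67×10^-7 + 2.89×10^-7)^0.04 = 0.3806 m = 381 mm
Check: V = 3.48 m/s, Re = 1.66×10^6, f = 0.01363, h_f = 7.89 m ≈ 8.29 m ✓

D ≈ 381 mm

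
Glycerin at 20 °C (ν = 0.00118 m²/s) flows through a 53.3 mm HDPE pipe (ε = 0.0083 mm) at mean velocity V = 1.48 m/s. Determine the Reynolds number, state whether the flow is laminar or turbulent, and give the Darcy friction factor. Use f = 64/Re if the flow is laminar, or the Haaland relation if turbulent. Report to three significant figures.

Re ≈ 66.9; laminar; f = 64/Re ≈ 0.957

Re = VD/ν = 1.480·0.0533/0.00118 = 66.9
Re < 2300 → laminar → f = 64/Re = 0.9574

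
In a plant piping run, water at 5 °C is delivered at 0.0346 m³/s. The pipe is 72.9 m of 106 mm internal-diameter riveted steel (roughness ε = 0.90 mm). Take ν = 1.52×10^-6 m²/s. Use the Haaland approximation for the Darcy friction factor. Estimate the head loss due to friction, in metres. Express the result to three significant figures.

V = 4Q/(πD²) = 4·0.0346/(π·0.106²) = 3.921 m/s
Re = VD/ν = 3.921·0.106/1.52×10^-6 = 2.73×10^5 → turbulent
ε/D = 0.90/106 = 0.00849
Haaland: f = 0.03619
h_f = f(L/D)V²/(2g) = 0.03619·(72.9/0.106)·3.921²/(2·9.81) = 19.50 m

h_f ≈ 19.5 m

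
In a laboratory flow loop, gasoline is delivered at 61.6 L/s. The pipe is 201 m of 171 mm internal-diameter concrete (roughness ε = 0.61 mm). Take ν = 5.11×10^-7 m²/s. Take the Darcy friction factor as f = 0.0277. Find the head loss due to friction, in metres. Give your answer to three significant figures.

V = 4Q/(πD²) = 4·0.0616/(π·0.171²) = 2.682 m/s
h_f = f(L/D)V²/(2g) = 0.02770·(201/0.171)·2.682²/(2·9.81) = 11.94 m

h_f ≈ 11.9 m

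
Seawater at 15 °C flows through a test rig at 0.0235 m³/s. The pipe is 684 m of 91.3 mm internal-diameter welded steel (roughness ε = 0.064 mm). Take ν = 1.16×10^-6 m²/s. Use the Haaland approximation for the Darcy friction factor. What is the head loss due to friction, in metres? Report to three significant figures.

h_f ≈ 94.5 m

V = 4Q/(πD²) = 4·0.0235/(π·0.0913²) = 3.590 m/s
Re = VD/ν = 3.590·0.0913/1.16×10^-6 = 2.83×10^5 → turbulent
ε/D = 0.064/91.3 = 7.01×10^-4
Haaland: f = 0.01922
h_f = f(L/D)V²/(2g) = 0.01922·(684/0.0913)·3.590²/(2·9.81) = 94.54 m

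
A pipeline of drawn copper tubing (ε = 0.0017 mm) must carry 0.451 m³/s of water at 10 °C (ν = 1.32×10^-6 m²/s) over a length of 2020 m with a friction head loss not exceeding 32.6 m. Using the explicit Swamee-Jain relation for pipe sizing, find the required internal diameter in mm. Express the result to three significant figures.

Swamee-Jain (Type III): D = 0.66·[ε^1.25·(LQ²/(gh_f))^4.75 + ν·Q^9.4·(L/(gh_f))^5.2]^0.04
LQ²/(gh_f) = 1.285; L/(gh_f) = 6.316
Term 1 = ε^1.25·(…)^4.75 = 2.02×10^-7; Term 2 = ν·Q^9.4·(…)^5.2 = 1.08×10^-5
D = 0.66·(2.02×10^-7 + 1.08×10^-5)^0.04 = 0.4180 m = 418 mm
Check: V = 3.29 m/s, Re = 1.04×10^6, f = 0.01163, h_f = 31.0 m ≈ 32.6 m ✓

D ≈ 418 mm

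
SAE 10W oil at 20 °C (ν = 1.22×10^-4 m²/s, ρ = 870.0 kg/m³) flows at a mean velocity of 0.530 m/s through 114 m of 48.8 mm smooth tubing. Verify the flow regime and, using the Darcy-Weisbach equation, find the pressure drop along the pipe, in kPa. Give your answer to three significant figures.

Re = VD/ν = 0.530·0.04880/1.22×10^-4 = 212 → laminar (Re < 2300)
f = 64/Re = 0.3019
h_f = f(L/D)V²/(2g) = 0.3019·(114/0.04880)·0.530²/(2·9.81) = 10.10 m
Δp = ρg·h_f = 870.0·9.81·10.10 = 86.17 kPa

Δp ≈ 86.2 kPa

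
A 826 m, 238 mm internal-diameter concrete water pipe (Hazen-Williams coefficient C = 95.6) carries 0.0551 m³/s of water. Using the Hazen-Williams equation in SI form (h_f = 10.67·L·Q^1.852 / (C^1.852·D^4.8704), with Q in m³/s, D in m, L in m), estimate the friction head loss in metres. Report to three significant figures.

h_f = 10.67·826·0.0551^1.852 / (95.6^1.852·0.238^4.8704) = 9.600 m

h_f ≈ 9.60 m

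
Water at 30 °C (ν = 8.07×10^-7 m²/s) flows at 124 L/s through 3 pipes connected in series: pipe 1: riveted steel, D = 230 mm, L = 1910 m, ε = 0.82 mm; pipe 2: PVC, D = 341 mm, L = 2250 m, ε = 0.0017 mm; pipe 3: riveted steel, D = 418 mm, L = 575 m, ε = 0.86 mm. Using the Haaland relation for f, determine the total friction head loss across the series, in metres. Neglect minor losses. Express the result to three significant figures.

H ≈ 114 m

Pipe 1: V = 2.985 m/s, Re = 8.51×10^5, ε/D = 0.00357, f = 0.02767, h_1 = f(L/D)V²/2g = 104.3 m
Pipe 2: V = 1.358 m/s, Re = 5.74×10^5, ε/D = 4.99×10^-6, f = 0.01281, h_2 = f(L/D)V²/2g = 7.940 m
Pipe 3: V = 0.9036 m/s, Re = 4.68×10^5, ε/D = 0.00206, f = 0.02398, h_3 = f(L/D)V²/2g = 1.373 m
Series → Q common, losses add: H = Σh = 113.6 m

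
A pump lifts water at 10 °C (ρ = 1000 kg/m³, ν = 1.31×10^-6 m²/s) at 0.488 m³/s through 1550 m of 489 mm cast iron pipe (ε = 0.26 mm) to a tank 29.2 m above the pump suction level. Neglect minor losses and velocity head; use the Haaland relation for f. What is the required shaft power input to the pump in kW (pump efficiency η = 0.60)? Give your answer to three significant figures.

V = 4Q/(πD²) = 2.598 m/s; Re = 9.70×10^5; ε/D = 5.32×10^-4; f = 0.01740
h_f = f(L/D)V²/2g = 18.98 m
Total head H = z + h_f = 29.2 + 18.98 = 48.18 m
P_hyd = ρgQH = 1000·9.81·0.488·48.18 = 230.6 kW
P_shaft = P_hyd/η = 230.6/0.60 = 384.4 kW

P_shaft ≈ 384 kW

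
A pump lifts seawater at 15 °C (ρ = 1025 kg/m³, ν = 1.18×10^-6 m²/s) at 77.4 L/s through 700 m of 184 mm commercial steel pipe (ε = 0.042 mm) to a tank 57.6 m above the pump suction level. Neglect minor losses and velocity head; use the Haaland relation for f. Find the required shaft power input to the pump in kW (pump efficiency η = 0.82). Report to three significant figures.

V = 4Q/(πD²) = 2.911 m/s; Re = 4.54×10^5; ε/D = 2.28×10^-4; f = 0.01567
h_f = f(L/D)V²/2g = 25.74 m
Total head H = z + h_f = 57.6 + 25.74 = 83.34 m
P_hyd = ρgQH = 1025·9.81·0.0774·83.34 = 64.86 kW
P_shaft = P_hyd/η = 64.86/0.82 = 79.10 kW

P_shaft ≈ 79.1 kW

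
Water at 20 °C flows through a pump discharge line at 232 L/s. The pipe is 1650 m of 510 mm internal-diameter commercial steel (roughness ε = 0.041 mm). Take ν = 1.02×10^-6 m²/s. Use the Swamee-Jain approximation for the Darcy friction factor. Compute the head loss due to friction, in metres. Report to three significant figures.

h_f ≈ 2.98 m

V = 4Q/(πD²) = 4·0.232/(π·0.510²) = 1.136 m/s
Re = VD/ν = 1.136·0.510/1.02×10^-6 = 5.68×10^5 → turbulent
ε/D = 0.041/510 = 8.04×10^-5
Swamee-Jain: f = 0.01401
h_f = f(L/D)V²/(2g) = 0.01401·(1650/0.510)·1.136²/(2·9.81) = 2.981 m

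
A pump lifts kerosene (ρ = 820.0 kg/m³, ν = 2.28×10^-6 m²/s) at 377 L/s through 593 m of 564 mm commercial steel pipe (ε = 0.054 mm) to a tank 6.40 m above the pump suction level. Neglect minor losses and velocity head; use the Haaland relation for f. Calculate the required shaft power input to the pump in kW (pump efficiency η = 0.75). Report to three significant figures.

P_shaft ≈ 33.2 kW

V = 4Q/(πD²) = 1.509 m/s; Re = 3.73×10^5; ε/D = 9.57×10^-5; f = 0.01474
h_f = f(L/D)V²/2g = 1.799 m
Total head H = z + h_f = 6.40 + 1.799 = 8.199 m
P_hyd = ρgQH = 820.0·9.81·0.377·8.199 = 24.87 kW
P_shaft = P_hyd/η = 24.87/0.75 = 33.15 kW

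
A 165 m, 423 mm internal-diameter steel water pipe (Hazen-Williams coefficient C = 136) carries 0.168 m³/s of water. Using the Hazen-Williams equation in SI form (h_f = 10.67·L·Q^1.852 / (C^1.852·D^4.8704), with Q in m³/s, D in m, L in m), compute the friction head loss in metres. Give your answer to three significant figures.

h_f = 10.67·165·0.168^1.852 / (136^1.852·0.423^4.8704) = 0.4781 m

h_f ≈ 0.478 m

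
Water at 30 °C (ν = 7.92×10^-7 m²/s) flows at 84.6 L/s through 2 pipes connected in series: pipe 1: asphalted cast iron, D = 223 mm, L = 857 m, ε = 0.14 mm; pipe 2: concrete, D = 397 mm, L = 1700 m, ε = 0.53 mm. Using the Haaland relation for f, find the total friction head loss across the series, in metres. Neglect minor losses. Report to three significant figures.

Pipe 1: V = 2.166 m/s, Re = 6.10×10^5, ε/D = 6.28×10^-4, f = 0.01822, h_1 = f(L/D)V²/2g = 16.74 m
Pipe 2: V = 0.6834 m/s, Re = 3.43×10^5, ε/D = 0.00134, f = 0.02175, h_2 = f(L/D)V²/2g = 2.217 m
Series → Q common, losses add: H = Σh = 18.96 m

H ≈ 19.0 m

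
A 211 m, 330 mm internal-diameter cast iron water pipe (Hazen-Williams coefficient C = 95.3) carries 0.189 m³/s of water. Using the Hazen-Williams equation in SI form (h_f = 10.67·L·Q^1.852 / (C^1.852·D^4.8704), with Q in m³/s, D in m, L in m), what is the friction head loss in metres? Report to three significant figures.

h_f = 10.67·211·0.189^1.852 / (95.3^1.852·0.330^4.8704) = 4.923 m

h_f ≈ 4.92 m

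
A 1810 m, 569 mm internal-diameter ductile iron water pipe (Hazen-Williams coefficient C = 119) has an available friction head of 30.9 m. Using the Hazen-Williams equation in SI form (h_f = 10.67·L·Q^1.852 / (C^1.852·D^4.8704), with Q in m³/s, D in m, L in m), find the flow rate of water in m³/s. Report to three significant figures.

Q ≈ 0.835 m³/s

Rearranging: Q = [h_f·C^1.852·D^4.8704 / (10.67·L)]^(1/1.852)
Q = [30.9·119^1.852·0.569^4.8704 / (10.67·1810)]^0.540 = 0.8354 m³/s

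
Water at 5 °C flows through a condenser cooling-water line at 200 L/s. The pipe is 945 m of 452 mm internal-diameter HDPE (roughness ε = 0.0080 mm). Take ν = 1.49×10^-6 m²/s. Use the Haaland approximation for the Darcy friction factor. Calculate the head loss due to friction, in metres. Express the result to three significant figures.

h_f ≈ 2.30 m

V = 4Q/(πD²) = 4·0.200/(π·0.452²) = 1.246 m/s
Re = VD/ν = 1.246·0.452/1.49×10^-6 = 3.78×10^5 → turbulent
ε/D = 0.0080/452 = 1.77×10^-5
Haaland: f = 0.01391
h_f = f(L/D)V²/(2g) = 0.01391·(945/0.452)·1.246²/(2·9.81) = 2.303 m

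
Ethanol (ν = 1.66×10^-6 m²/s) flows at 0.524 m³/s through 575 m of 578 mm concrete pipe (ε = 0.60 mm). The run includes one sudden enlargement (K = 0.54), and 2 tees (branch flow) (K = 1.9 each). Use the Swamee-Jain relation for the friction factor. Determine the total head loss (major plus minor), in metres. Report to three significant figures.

H_L ≈ 5.00 m

V = 4Q/(πD²) = 1.997 m/s; V²/2g = 0.2033 m
Re = 6.95×10^5, ε/D = 0.00104 → f = 0.02034 (Swamee-Jain)
Major: h_f = f(L/D)·V²/2g = 0.02034·994.8·0.2033 = 4.114 m
Minor: ΣK = 4.34; h_m = ΣK·V²/2g = 0.8822 m
Total H_L = 4.114 + 0.8822 = 4.996 m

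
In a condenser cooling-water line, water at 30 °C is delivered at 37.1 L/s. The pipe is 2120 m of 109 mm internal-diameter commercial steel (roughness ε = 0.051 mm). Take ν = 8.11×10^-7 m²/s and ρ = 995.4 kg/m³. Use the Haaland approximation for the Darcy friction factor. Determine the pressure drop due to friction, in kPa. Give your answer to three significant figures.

V = 4Q/(πD²) = 4·0.0371/(π·0.109²) = 3.976 m/s
Re = VD/ν = 3.976·0.109/8.11×10^-7 = 5.34×10^5 → turbulent
ε/D = 0.051/109 = 4.68×10^-4
Haaland: f = 0.01732
h_f = f(L/D)V²/(2g) = 0.01732·(2120/0.109)·3.976²/(2·9.81) = 271.4 m
Δp = ρg·h_f = 995.4·9.81·271.4 = 2650 kPa

Δp ≈ 2650 kPa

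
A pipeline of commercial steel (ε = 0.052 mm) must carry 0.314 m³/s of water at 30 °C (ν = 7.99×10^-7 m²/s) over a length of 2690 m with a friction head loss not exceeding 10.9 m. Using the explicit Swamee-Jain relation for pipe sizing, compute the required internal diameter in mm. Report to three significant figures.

Swamee-Jain (Type III): D = 0.66·[ε^1.25·(LQ²/(gh_f))^4.75 + ν·Q^9.4·(L/(gh_f))^5.2]^0.04
LQ²/(gh_f) = 2.480; L/(gh_f) = 25.16
Term 1 = ε^1.25·(…)^4.75 = 3.30×10^-4; Term 2 = ν·Q^9.4·(…)^5.2 = 2.86×10^-4
D = 0.66·(3.30×10^-4 + 2.86×10^-4)^0.04 = 0.4911 m = 491 mm
Check: V = 1.66 m/s, Re = 1.02×10^6, f = 0.01357, h_f = 10.4 m ≈ 10.9 m ✓

D ≈ 491 mm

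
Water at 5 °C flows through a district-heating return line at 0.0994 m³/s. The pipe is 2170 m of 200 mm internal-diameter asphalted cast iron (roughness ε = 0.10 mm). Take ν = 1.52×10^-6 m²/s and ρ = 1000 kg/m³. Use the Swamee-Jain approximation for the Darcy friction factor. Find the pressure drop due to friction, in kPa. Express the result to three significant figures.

V = 4Q/(πD²) = 4·0.0994/(π·0.200²) = 3.164 m/s
Re = VD/ν = 3.164·0.200/1.52×10^-6 = 4.16×10^5 → turbulent
ε/D = 0.10/200 = 5.00×10^-4
Swamee-Jain: f = 0.01795
h_f = f(L/D)V²/(2g) = 0.01795·(2170/0.200)·3.164²/(2·9.81) = 99.38 m
Δp = ρg·h_f = 1000·9.81·99.38 = 974.9 kPa

Δp ≈ 975 kPa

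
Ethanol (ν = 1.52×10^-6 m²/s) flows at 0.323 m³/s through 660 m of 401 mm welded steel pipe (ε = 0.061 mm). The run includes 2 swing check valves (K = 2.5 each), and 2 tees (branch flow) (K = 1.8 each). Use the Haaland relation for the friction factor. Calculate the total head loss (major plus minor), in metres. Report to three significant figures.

V = 4Q/(πD²) = 2.558 m/s; V²/2g = 0.3334 m
Re = 6.75×10^5, ε/D = 1.52×10^-4 → f = 0.01443 (Haaland)
Major: h_f = f(L/D)·V²/2g = 0.01443·1646·0.3334 = 7.920 m
Minor: ΣK = 8.60; h_m = ΣK·V²/2g = 2.867 m
Total H_L = 7.920 + 2.867 = 10.79 m

H_L ≈ 10.8 m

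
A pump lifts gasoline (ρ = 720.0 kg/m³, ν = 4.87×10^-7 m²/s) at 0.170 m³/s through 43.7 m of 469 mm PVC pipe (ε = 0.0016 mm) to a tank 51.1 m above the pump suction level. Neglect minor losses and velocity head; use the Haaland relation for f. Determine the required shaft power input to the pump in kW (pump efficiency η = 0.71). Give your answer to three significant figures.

P_shaft ≈ 86.5 kW

V = 4Q/(πD²) = 0.9840 m/s; Re = 9.48×10^5; ε/D = 3.41×10^-6; f = 0.01175
h_f = f(L/D)V²/2g = 0.05402 m
Total head H = z + h_f = 51.1 + 0.05402 = 51.15 m
P_hyd = ρgQH = 720.0·9.81·0.170·51.15 = 61.42 kW
P_shaft = P_hyd/η = 61.42/0.71 = 86.51 kW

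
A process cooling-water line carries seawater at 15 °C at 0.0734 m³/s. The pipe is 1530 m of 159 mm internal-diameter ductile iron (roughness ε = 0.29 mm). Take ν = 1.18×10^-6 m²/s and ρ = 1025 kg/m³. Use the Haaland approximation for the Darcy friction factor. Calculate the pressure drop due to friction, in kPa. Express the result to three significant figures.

V = 4Q/(πD²) = 4·0.0734/(π·0.159²) = 3.697 m/s
Re = VD/ν = 3.697·0.159/1.18×10^-6 = 4.98×10^5 → turbulent
ε/D = 0.29/159 = 0.00182
Haaland: f = 0.02325
h_f = f(L/D)V²/(2g) = 0.02325·(1530/0.159)·3.697²/(2·9.81) = 155.8 m
Δp = ρg·h_f = 1025·9.81·155.8 = 1567 kPa

Δp ≈ 1570 kPa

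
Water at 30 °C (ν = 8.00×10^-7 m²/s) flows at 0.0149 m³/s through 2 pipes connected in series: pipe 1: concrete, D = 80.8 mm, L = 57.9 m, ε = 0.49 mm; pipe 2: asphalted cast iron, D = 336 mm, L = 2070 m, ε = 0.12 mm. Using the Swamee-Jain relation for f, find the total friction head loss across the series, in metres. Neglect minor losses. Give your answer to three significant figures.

H ≈ 10.3 m

Pipe 1: V = 2.906 m/s, Re = 2.93×10^5, ε/D = 0.00606, f = 0.03264, h_1 = f(L/D)V²/2g = 10.07 m
Pipe 2: V = 0.1680 m/s, Re = 7.06×10^4, ε/D = 3.57×10^-4, f = 0.02085, h_2 = f(L/D)V²/2g = 0.1849 m
Series → Q common, losses add: H = Σh = 10.25 m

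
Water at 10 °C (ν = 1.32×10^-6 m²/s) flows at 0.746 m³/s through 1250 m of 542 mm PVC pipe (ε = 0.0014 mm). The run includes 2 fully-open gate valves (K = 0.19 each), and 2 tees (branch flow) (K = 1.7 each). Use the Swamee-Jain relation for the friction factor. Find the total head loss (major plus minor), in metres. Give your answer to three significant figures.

V = 4Q/(πD²) = 3.233 m/s; V²/2g = 0.5328 m
Re = 1.33×10^6, ε/D = 2.58×10^-6 → f = 0.01115 (Swamee-Jain)
Major: h_f = f(L/D)·V²/2g = 0.01115·2306·0.5328 = 13.70 m
Minor: ΣK = 3.78; h_m = ΣK·V²/2g = 2.014 m
Total H_L = 13.70 + 2.014 = 15.72 m

H_L ≈ 15.7 m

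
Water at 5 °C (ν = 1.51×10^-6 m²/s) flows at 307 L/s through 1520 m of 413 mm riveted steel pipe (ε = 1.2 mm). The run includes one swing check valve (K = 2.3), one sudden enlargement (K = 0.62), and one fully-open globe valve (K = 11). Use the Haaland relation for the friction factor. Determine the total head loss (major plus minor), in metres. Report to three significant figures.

H_L ≈ 29.5 m

V = 4Q/(πD²) = 2.292 m/s; V²/2g = 0.2677 m
Re = 6.27×10^5, ε/D = 0.00291 → f = 0.02618 (Haaland)
Major: h_f = f(L/D)·V²/2g = 0.02618·3680·0.2677 = 25.79 m
Minor: ΣK = 13.9; h_m = ΣK·V²/2g = 3.726 m
Total H_L = 25.79 + 3.726 = 29.52 m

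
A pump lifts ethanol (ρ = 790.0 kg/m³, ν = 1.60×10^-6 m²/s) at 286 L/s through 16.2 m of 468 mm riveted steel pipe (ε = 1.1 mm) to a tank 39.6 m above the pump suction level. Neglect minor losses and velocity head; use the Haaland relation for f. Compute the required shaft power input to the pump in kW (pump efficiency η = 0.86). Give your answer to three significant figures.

P_shaft ≈ 102 kW

V = 4Q/(πD²) = 1.663 m/s; Re = 4.86×10^5; ε/D = 0.00235; f = 0.02480
h_f = f(L/D)V²/2g = 0.1210 m
Total head H = z + h_f = 39.6 + 0.1210 = 39.72 m
P_hyd = ρgQH = 790.0·9.81·0.286·39.72 = 88.04 kW
P_shaft = P_hyd/η = 88.04/0.86 = 102.4 kW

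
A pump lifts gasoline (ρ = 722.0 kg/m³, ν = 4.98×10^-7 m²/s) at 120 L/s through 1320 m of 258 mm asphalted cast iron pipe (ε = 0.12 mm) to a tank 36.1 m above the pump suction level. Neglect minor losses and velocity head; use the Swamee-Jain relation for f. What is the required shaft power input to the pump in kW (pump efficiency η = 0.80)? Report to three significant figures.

V = 4Q/(πD²) = 2.295 m/s; Re = 1.19×10^6; ε/D = 4.65×10^-4; f = 0.01697
h_f = f(L/D)V²/2g = 23.32 m
Total head H = z + h_f = 36.1 + 23.32 = 59.42 m
P_hyd = ρgQH = 722.0·9.81·0.120·59.42 = 50.50 kW
P_shaft = P_hyd/η = 50.50/0.80 = 63.13 kW

P_shaft ≈ 63.1 kW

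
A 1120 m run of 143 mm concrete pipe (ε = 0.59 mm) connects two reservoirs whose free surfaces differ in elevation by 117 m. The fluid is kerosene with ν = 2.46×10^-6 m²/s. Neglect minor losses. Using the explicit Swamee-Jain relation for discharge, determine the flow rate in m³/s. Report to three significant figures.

Swamee-Jain (Type II): Q = -0.965·√(gD⁵h_f/L)·ln[ε/(3.7D) + √(3.17ν²L/(gD³h_f))]
√(gD⁵h_f/L) = √(9.81·0.143⁵·117/1120) = 0.007828
ε/(3.7D) = 0.00112; √(3.17ν²L/(gD³h_f)) = 8.00×10^-5
Q = -0.965·0.007828·ln(0.001195) = 0.05084 m³/s
Check: V = 3.17 m/s, Re = 1.84×10^5, f = 0.02945, h_f = 118 m ≈ 117 m ✓

Q ≈ 0.0508 m³/s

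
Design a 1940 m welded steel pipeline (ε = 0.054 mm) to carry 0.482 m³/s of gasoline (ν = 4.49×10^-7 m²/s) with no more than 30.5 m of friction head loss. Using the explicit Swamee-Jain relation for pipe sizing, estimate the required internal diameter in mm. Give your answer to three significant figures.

Swamee-Jain (Type III): D = 0.66·[ε^1.25·(LQ²/(gh_f))^4.75 + ν·Q^9.4·(L/(gh_f))^5.2]^0.04
LQ²/(gh_f) = 1.506; L/(gh_f) = 6.484
Term 1 = ε^1.25·(…)^4.75 = 3.24×10^-5; Term 2 = ν·Q^9.4·(…)^5.2 = 7.84×10^-6
D = 0.66·(3.24×10^-5 + 7.84×10^-6)^0.04 = 0.4403 m = 440 mm
Check: V = 3.17 m/s, Re = 3.10×10^6, f = 0.01301, h_f = 29.3 m ≈ 30.5 m ✓

D ≈ 440 mm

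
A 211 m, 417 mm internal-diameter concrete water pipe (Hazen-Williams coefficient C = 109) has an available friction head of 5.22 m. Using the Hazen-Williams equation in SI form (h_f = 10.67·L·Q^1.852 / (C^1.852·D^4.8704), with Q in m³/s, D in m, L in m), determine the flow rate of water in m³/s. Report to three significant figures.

Q ≈ 0.413 m³/s

Rearranging: Q = [h_f·C^1.852·D^4.8704 / (10.67·L)]^(1/1.852)
Q = [5.22·109^1.852·0.417^4.8704 / (10.67·211)]^0.540 = 0.4129 m³/s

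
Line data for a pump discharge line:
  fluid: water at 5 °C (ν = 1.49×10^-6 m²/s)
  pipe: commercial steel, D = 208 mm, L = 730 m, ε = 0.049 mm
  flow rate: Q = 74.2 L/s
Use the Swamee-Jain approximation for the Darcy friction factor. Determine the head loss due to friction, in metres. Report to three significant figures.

V = 4Q/(πD²) = 4·0.0742/(π·0.208²) = 2.184 m/s
Re = VD/ν = 2.184·0.208/1.49×10^-6 = 3.05×10^5 → turbulent
ε/D = 0.049/208 = 2.36×10^-4
Swamee-Jain: f = 0.01656
h_f = f(L/D)V²/(2g) = 0.01656·(730/0.208)·2.184²/(2·9.81) = 14.13 m

h_f ≈ 14.1 m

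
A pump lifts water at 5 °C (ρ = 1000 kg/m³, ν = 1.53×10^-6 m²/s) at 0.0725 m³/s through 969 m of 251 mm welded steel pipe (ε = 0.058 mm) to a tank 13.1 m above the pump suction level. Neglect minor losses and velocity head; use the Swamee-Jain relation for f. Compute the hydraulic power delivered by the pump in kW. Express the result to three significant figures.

V = 4Q/(πD²) = 1.465 m/s; Re = 2.40×10^5; ε/D = 2.31×10^-4; f = 0.01696
h_f = f(L/D)V²/2g = 7.166 m
Total head H = z + h_f = 13.1 + 7.166 = 20.27 m
P_hyd = ρgQH = 1000·9.81·0.0725·20.27 = 14.41 kW

P_hyd ≈ 14.4 kW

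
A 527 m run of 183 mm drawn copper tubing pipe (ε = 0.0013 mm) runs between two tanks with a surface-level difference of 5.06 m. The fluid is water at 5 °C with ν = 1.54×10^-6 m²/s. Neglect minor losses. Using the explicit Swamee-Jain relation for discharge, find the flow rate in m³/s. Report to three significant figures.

Swamee-Jain (Type II): Q = -0.965·√(gD⁵h_f/L)·ln[ε/(3.7D) + √(3.17ν²L/(gD³h_f))]
√(gD⁵h_f/L) = √(9.81·0.183⁵·5.06/527) = 0.004397
ε/(3.7D) = 1.92×10^-6; √(3.17ν²L/(gD³h_f)) = 1.14×10^-4
Q = -0.965·0.004397·ln(1.160×10^-4) = 0.03845 m³/s
Check: V = 1.46 m/s, Re = 1.74×10^5, f = 0.01603, h_f = 5.03 m ≈ 5.06 m ✓

Q ≈ 0.0384 m³/s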